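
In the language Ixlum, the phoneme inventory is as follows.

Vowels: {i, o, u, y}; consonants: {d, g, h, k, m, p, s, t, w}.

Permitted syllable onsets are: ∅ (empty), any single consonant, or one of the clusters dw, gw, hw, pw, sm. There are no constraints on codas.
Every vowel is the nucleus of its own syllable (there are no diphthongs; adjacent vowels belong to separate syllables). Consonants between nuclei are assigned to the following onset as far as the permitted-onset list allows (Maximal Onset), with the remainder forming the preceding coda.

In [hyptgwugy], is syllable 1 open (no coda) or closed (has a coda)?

Vowels present: y, u, y; each is a nucleus, giving 3 syllables.
/y…u/ gap (V1→V2): /ptgw/; trying suffixes from longest down, /gw/ is the first permitted one, so coda /pt/ | onset /gw/.
/u…y/ gap (V2→V3): /g/ → onset of the next syllable (single consonants are always licit onsets).
Putting it together: hypt.gwu.gy.
Syllable 1 is /hypt/ with coda /pt/, so it is closed.

closed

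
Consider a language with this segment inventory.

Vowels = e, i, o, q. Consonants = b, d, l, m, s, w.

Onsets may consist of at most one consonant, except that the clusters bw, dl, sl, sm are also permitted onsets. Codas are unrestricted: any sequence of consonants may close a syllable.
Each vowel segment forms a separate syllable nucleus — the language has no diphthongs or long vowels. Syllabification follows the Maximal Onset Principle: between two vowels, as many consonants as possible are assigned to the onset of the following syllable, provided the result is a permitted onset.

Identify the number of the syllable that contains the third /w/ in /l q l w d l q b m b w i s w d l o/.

Vowels present: q, q, i, o; each is a nucleus, giving 4 syllables.
Between /q/ (V1) and /q/ (V2): /lwdl/ — longest licit onset from the right is /dl/, leaving /lw/ as coda.
Between /q/ (V2) and /i/ (V3): /bmbw/ splits as /bm/ + /bw/ (/bw/ is the longest suffix that is a licit onset).
Between /i/ (V3) and /o/ (V4): /swdl/ — longest licit onset from the right is /dl/, leaving /sw/ as coda.
Putting it together: lqlw.dlqbm.bwisw.dlo.
The third /w/ is in the coda of syllable 3 (/bwisw/).

3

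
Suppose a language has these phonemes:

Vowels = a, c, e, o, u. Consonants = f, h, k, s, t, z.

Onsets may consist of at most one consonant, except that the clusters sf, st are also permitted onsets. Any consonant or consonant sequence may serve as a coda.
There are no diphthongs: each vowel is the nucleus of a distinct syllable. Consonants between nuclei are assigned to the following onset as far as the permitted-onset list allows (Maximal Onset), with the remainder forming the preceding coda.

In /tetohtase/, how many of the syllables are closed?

1

Vowels present: e, o, a, e; each is a nucleus, giving 4 syllables.
σ1/σ2 boundary: just /t/ — single C goes to the following onset.
σ2/σ3 boundary: /ht/ — longest licit onset from the right is /t/, leaving /h/ as coda.
σ3/σ4 boundary: /s/ → onset of the next syllable (single consonants are always licit onsets).
Result: te.toh.ta.se.
Classifying each syllable: /te/ (open), /toh/ (closed), /ta/ (open), /se/ (open).
Closed syllables: 1.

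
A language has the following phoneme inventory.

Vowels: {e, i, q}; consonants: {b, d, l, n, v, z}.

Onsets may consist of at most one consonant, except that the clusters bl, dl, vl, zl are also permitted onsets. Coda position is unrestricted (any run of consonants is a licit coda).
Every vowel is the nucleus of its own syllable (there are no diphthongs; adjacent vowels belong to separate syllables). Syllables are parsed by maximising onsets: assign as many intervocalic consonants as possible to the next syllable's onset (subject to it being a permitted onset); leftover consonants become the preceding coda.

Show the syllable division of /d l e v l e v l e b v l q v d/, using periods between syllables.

dle.vle.vleb.vlqvd

Vowels present: e, e, e, q; each is a nucleus, giving 4 syllables.
V1 /e/ – V2 /e/: /vl/ is a licit onset in full, so it all attaches to the next syllable.
V2 /e/ – V3 /e/: cluster /vl/ — /vl/ is itself a permitted onset, so the whole cluster goes right; preceding coda = ∅.
V3 /e/ – V4 /q/: /bvl/ splits as /b/ + /vl/ (/vl/ is the longest suffix that is a licit onset).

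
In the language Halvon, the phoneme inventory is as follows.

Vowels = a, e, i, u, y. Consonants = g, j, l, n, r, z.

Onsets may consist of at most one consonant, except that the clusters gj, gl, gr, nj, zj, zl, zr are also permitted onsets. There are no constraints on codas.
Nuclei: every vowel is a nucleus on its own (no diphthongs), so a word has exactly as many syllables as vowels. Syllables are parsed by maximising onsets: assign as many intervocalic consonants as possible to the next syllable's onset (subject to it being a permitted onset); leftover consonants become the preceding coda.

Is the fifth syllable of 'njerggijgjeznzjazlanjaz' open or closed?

open

Vowels present: e, i, e, a, a, a; each is a nucleus, giving 6 syllables.
/e…i/ gap (V1→V2): /rgg/ — longest licit onset from the right is /g/, leaving /rg/ as coda.
/i…e/ gap (V2→V3): /jgj/ — longest licit onset from the right is /gj/, leaving /j/ as coda.
/e…a/ gap (V3→V4): /znzj/; trying suffixes from longest down, /zj/ is the first permitted one, so coda /zn/ | onset /zj/.
/a…a/ gap (V4→V5): cluster /zl/ — /zl/ is itself a permitted onset, so the whole cluster goes right; preceding coda = ∅.
/a…a/ gap (V5→V6): /nj/ — entire cluster is a permitted onset → onset /nj/, coda ∅.
Putting it together: njerg.gij.gjezn.zja.zla.njaz.
Syllable 5 is /zla/; it ends in its nucleus with no coda, so it is open.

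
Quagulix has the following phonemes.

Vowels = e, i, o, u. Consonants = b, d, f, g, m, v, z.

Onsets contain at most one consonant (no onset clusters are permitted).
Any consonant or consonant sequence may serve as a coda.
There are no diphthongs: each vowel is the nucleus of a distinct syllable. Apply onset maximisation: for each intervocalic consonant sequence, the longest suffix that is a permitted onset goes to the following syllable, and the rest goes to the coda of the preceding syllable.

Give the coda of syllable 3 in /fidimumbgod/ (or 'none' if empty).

Nuclei (vowels): i, i, u, o → 4 syllables.
σ1/σ2 boundary: just /d/ — single C goes to the following onset.
σ2/σ3 boundary: just /m/ — single C goes to the following onset.
σ3/σ4 boundary: /mbg/; trying suffixes from longest down, /g/ is the first permitted one, so coda /mb/ | onset /g/.
Result: fi.di.mumb.god.
Syllable 3 is /mumb/: onset /m/, nucleus /u/, coda /mb/.

mb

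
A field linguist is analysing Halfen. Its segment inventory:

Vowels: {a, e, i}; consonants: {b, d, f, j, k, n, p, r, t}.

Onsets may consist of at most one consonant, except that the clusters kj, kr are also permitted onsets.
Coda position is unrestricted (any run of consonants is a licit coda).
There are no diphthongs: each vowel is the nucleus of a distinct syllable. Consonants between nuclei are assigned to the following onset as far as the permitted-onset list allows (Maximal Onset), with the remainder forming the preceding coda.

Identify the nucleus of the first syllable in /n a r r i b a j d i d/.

The vowels are a, i, a, i — 4 nuclei, so 4 syllables.
The first nucleus (vowel 1 from the left) is /a/.

a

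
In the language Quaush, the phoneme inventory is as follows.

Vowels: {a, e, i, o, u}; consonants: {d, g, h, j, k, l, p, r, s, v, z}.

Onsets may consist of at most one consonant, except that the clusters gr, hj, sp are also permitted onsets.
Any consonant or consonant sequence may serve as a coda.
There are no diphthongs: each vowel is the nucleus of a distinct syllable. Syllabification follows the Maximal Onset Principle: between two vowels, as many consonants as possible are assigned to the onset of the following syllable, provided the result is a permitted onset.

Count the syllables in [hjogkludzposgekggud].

Nuclei (vowels): o, u, o, e, u → 5 syllables.

5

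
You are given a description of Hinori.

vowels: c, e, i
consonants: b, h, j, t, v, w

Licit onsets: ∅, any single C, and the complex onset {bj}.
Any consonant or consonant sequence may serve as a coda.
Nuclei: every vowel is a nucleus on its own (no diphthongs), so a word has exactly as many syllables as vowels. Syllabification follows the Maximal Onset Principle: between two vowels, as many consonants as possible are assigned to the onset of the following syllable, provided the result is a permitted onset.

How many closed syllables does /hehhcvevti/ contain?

Nuclei (vowels): e, c, e, i → 4 syllables.
Between /e/ (V1) and /c/ (V2): /hh/ splits as /h/ + /h/ (/h/ is the longest suffix that is a licit onset).
Between /c/ (V2) and /e/ (V3): just /v/ — single C goes to the following onset.
Between /e/ (V3) and /i/ (V4): cluster /vt/ — the longest permitted-onset suffix is /t/; onset = /t/, preceding coda = /v/.
So the parse is heh.hc.vev.ti.
Classifying each syllable: /heh/ (closed), /hc/ (open), /vev/ (closed), /ti/ (open).
Closed syllables: 2.

2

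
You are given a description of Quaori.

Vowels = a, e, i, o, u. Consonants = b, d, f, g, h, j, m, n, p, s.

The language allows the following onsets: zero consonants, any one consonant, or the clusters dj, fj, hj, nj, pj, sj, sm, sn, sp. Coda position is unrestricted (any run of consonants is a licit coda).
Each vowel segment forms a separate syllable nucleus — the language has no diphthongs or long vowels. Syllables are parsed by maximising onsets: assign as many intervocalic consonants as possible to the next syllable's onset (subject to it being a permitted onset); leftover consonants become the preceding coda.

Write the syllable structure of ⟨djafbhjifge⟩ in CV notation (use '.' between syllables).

CCVCC.CCVC.CV

Nuclei (vowels): a, i, e → 3 syllables.
/a…i/ gap (V1→V2): /fbhj/; trying suffixes from longest down, /hj/ is the first permitted one, so coda /fb/ | onset /hj/.
/i…e/ gap (V2→V3): /fg/; trying suffixes from longest down, /g/ is the first permitted one, so coda /f/ | onset /g/.
So the parse is djafb.hjif.ge.
Mapping each syllable to C/V: /djafb/ → CCVCC, /hjif/ → CCVC, /ge/ → CV.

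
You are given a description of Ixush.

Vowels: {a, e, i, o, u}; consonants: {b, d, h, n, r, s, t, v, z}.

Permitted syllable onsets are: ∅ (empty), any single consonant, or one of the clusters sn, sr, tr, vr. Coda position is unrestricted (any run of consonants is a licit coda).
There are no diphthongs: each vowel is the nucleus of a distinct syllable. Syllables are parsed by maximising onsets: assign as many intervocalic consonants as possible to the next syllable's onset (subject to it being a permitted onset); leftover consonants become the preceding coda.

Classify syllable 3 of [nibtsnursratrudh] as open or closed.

Nuclei (vowels): i, u, a, u → 4 syllables.
/i…u/ gap (V1→V2): cluster /btsn/ — the longest permitted-onset suffix is /sn/; onset = /sn/, preceding coda = /bt/.
/u…a/ gap (V2→V3): /rsr/; trying suffixes from longest down, /sr/ is the first permitted one, so coda /r/ | onset /sr/.
/a…u/ gap (V3→V4): /tr/ is a licit onset in full, so it all attaches to the next syllable.
Result: nibt.snur.sra.trudh.
Syllable 3 is /sra/; it ends in its nucleus with no coda, so it is open.

open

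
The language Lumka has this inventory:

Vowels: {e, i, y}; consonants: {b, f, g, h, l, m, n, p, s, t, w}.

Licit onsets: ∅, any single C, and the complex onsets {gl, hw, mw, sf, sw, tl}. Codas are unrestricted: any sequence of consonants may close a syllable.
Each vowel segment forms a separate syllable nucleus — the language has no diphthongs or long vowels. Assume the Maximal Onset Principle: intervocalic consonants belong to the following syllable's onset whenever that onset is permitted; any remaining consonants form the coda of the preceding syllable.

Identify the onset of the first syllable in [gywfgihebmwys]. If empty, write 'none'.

g

Vowels present: y, i, e, y; each is a nucleus, giving 4 syllables.
V1 /y/ – V2 /i/: /wfg/ splits as /wf/ + /g/ (/g/ is the longest suffix that is a licit onset).
V2 /i/ – V3 /e/: /h/ → onset of the next syllable (single consonants are always licit onsets).
V3 /e/ – V4 /y/: /bmw/ — longest licit onset from the right is /mw/, leaving /b/ as coda.
Putting it together: gywf.gi.heb.mwys.
Syllable 1 is /gywf/: onset /g/, nucleus /y/, coda /wf/.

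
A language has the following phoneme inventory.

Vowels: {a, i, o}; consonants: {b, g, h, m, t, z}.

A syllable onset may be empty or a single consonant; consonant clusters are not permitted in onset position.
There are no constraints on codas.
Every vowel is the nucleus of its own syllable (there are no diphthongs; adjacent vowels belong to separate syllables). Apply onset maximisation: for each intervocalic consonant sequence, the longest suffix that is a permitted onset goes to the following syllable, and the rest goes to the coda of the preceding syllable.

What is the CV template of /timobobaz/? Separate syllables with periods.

CV.CV.CV.CVC

The vowels are i, o, o, a — 4 nuclei, so 4 syllables.
Between /i/ (V1) and /o/ (V2): /m/ is a single consonant, so it becomes the next onset.
Between /o/ (V2) and /o/ (V3): /b/ → onset of the next syllable (single consonants are always licit onsets).
Between /o/ (V3) and /a/ (V4): /b/ → onset of the next syllable (single consonants are always licit onsets).
So the parse is ti.mo.bo.baz.
Mapping each syllable to C/V: /ti/ → CV, /mo/ → CV, /bo/ → CV, /baz/ → CVC.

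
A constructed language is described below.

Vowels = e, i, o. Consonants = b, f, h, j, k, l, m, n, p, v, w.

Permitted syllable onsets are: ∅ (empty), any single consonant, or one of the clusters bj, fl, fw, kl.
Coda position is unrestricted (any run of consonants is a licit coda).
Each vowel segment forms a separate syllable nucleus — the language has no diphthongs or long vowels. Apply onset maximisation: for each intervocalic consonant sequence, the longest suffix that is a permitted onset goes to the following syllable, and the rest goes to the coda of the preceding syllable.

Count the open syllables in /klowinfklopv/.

1

Vowels present: o, i, o; each is a nucleus, giving 3 syllables.
Between /o/ (V1) and /i/ (V2): /w/ → onset of the next syllable (single consonants are always licit onsets).
Between /i/ (V2) and /o/ (V3): /nfkl/ splits as /nf/ + /kl/ (/kl/ is the longest suffix that is a licit onset).
Result: klo.winf.klopv.
Classifying each syllable: /klo/ (open), /winf/ (closed), /klopv/ (closed).
Open syllables: 1.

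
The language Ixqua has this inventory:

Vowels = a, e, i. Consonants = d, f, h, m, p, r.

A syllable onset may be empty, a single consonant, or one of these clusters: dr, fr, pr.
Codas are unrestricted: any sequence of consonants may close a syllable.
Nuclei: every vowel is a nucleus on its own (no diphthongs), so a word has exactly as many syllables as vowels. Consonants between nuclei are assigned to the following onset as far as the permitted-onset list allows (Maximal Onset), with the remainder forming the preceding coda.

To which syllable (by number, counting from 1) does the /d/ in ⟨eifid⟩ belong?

Nuclei (vowels): e, i, i → 3 syllables.
/e…i/ gap (V1→V2): no consonants, so the boundary falls immediately after /e/.
/i…i/ gap (V2→V3): /f/ → onset of the next syllable (single consonants are always licit onsets).
Syllabification: e.i.fid.
The /d/ is in the coda of syllable 3 (/fid/).

3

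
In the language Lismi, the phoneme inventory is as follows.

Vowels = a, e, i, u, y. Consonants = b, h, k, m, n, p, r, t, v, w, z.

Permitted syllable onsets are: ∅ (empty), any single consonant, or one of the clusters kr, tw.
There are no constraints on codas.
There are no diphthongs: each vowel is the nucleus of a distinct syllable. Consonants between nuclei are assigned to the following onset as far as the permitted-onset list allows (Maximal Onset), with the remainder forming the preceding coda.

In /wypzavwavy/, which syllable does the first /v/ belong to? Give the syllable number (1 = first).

2

The vowels are y, a, a, y — 4 nuclei, so 4 syllables.
V1 /y/ – V2 /a/: /pz/; trying suffixes from longest down, /z/ is the first permitted one, so coda /p/ | onset /z/.
V2 /a/ – V3 /a/: /vw/ — longest licit onset from the right is /w/, leaving /v/ as coda.
V3 /a/ – V4 /y/: /v/ → onset of the next syllable (single consonants are always licit onsets).
Putting it together: wyp.zav.wa.vy.
The first /v/ is in the coda of syllable 2 (/zav/).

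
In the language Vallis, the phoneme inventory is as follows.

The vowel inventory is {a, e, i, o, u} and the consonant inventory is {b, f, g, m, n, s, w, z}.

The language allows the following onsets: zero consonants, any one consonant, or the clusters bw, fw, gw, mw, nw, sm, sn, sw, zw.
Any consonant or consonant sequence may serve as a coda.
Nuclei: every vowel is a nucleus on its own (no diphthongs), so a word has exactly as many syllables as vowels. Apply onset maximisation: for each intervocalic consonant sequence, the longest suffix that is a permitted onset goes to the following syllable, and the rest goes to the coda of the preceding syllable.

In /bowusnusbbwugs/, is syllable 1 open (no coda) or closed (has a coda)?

The vowels are o, u, u, u — 4 nuclei, so 4 syllables.
V1 /o/ – V2 /u/: just /w/ — single C goes to the following onset.
V2 /u/ – V3 /u/: /sn/ — entire cluster is a permitted onset → onset /sn/, coda ∅.
V3 /u/ – V4 /u/: /sbbw/ — longest licit onset from the right is /bw/, leaving /sb/ as coda.
So the parse is bo.wu.snusb.bwugs.
Syllable 1 is /bo/; it ends in its nucleus with no coda, so it is open.

open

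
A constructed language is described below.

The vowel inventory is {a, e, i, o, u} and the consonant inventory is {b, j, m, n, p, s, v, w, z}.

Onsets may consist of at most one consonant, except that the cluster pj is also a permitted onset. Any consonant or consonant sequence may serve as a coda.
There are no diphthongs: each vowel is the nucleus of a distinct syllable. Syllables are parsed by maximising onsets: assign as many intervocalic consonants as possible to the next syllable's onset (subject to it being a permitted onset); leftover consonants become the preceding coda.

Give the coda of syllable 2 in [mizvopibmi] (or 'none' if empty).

Vowels present: i, o, i, i; each is a nucleus, giving 4 syllables.
V1 /i/ – V2 /o/: /zv/; trying suffixes from longest down, /v/ is the first permitted one, so coda /z/ | onset /v/.
V2 /o/ – V3 /i/: /p/ is a single consonant, so it becomes the next onset.
V3 /i/ – V4 /i/: /bm/; trying suffixes from longest down, /m/ is the first permitted one, so coda /b/ | onset /m/.
Putting it together: miz.vo.pib.mi.
Syllable 2 is /vo/: onset /v/, nucleus /o/, coda ∅.

none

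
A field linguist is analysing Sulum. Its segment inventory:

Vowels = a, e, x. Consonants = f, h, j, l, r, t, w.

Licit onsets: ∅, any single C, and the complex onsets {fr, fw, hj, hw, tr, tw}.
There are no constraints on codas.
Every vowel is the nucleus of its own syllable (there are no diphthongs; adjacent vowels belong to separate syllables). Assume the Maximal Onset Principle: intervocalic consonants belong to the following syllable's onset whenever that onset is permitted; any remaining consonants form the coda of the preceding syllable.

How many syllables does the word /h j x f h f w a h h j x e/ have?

Vowels present: x, a, x, e; each is a nucleus, giving 4 syllables.

4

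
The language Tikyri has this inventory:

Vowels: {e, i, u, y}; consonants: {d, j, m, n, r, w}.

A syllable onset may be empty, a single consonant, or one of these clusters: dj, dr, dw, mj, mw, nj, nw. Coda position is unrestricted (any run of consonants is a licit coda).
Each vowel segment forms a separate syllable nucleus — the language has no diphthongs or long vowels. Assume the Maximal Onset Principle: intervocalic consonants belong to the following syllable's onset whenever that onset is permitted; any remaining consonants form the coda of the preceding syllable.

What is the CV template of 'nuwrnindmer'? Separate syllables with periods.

Vowels present: u, i, e; each is a nucleus, giving 3 syllables.
/u…i/ gap (V1→V2): /wrn/; trying suffixes from longest down, /n/ is the first permitted one, so coda /wr/ | onset /n/.
/i…e/ gap (V2→V3): cluster /ndm/ — the longest permitted-onset suffix is /m/; onset = /m/, preceding coda = /nd/.
Syllabification: nuwr.nind.mer.
Mapping each syllable to C/V: /nuwr/ → CVCC, /nind/ → CVCC, /mer/ → CVC.

CVCC.CVCC.CVC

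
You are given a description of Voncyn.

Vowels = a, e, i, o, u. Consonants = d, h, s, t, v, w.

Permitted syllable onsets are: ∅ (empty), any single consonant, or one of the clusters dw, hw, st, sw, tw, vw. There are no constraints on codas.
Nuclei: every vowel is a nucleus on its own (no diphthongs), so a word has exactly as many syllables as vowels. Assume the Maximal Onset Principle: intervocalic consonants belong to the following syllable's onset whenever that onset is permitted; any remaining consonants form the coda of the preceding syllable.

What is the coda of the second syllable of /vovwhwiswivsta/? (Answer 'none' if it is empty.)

Vowels present: o, i, i, a; each is a nucleus, giving 4 syllables.
Between /o/ (V1) and /i/ (V2): /vwhw/ — longest licit onset from the right is /hw/, leaving /vw/ as coda.
Between /i/ (V2) and /i/ (V3): /sw/ is a licit onset in full, so it all attaches to the next syllable.
Between /i/ (V3) and /a/ (V4): /vst/ — longest licit onset from the right is /st/, leaving /v/ as coda.
Putting it together: vovw.hwi.swiv.sta.
Syllable 2 is /hwi/: onset /hw/, nucleus /i/, coda ∅.

none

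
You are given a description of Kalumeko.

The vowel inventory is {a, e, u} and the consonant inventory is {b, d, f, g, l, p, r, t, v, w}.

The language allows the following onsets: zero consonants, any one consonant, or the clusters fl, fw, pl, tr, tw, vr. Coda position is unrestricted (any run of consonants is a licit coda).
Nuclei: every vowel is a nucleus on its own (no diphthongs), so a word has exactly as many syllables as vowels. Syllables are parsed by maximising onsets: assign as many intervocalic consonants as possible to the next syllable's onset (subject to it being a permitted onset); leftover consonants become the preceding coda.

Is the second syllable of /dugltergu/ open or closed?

closed

The vowels are u, e, u — 3 nuclei, so 3 syllables.
/u…e/ gap (V1→V2): /glt/ splits as /gl/ + /t/ (/t/ is the longest suffix that is a licit onset).
/e…u/ gap (V2→V3): /rg/ — longest licit onset from the right is /g/, leaving /r/ as coda.
Putting it together: dugl.ter.gu.
Syllable 2 is /ter/ with coda /r/, so it is closed.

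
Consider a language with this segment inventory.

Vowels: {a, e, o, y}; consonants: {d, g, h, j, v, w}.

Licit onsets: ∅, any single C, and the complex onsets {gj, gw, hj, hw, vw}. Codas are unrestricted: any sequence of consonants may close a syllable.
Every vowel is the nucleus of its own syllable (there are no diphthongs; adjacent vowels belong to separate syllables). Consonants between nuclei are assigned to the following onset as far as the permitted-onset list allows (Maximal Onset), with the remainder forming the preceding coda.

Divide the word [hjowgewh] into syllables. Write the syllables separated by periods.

Nuclei (vowels): o, e → 2 syllables.
σ1/σ2 boundary: /wg/ splits as /w/ + /g/ (/g/ is the longest suffix that is a licit onset).

hjow.gewh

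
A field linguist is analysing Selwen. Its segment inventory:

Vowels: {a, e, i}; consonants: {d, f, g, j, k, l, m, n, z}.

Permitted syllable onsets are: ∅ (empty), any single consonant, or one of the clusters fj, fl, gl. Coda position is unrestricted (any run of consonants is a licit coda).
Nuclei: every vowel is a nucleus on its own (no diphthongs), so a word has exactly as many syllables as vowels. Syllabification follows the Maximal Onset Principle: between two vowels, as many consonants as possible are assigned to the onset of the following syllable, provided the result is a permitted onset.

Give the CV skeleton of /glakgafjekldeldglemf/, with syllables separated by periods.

Vowels present: a, a, e, e, e; each is a nucleus, giving 5 syllables.
/a…a/ gap (V1→V2): /kg/; trying suffixes from longest down, /g/ is the first permitted one, so coda /k/ | onset /g/.
/a…e/ gap (V2→V3): /fj/ — entire cluster is a permitted onset → onset /fj/, coda ∅.
/e…e/ gap (V3→V4): /kld/ — longest licit onset from the right is /d/, leaving /kl/ as coda.
/e…e/ gap (V4→V5): /ldgl/ splits as /ld/ + /gl/ (/gl/ is the longest suffix that is a licit onset).
Putting it together: glak.ga.fjekl.deld.glemf.
Mapping each syllable to C/V: /glak/ → CCVC, /ga/ → CV, /fjekl/ → CCVCC, /deld/ → CVCC, /glemf/ → CCVCC.

CCVC.CV.CCVCC.CVCC.CCVCC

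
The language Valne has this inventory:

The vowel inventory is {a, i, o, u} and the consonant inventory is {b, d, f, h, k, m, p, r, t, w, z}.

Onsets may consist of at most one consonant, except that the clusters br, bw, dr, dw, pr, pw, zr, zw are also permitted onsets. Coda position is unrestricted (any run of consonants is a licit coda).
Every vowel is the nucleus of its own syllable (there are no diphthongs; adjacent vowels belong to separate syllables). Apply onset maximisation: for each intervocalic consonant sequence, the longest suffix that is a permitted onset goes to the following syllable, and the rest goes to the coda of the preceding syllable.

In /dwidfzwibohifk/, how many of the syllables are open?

Vowels present: i, i, o, i; each is a nucleus, giving 4 syllables.
/i…i/ gap (V1→V2): /dfzw/ splits as /df/ + /zw/ (/zw/ is the longest suffix that is a licit onset).
/i…o/ gap (V2→V3): just /b/ — single C goes to the following onset.
/o…i/ gap (V3→V4): just /h/ — single C goes to the following onset.
Result: dwidf.zwi.bo.hifk.
Classifying each syllable: /dwidf/ (closed), /zwi/ (open), /bo/ (open), /hifk/ (closed).
Open syllables: 2.

2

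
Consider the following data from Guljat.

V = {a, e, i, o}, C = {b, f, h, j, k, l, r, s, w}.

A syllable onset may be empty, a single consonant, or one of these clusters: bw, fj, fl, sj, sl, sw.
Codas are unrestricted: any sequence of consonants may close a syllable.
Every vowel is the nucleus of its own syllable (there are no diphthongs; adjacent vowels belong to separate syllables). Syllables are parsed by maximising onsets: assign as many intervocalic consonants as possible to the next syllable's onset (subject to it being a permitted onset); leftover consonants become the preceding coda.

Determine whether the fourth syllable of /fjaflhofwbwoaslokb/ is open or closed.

Nuclei (vowels): a, o, o, a, o → 5 syllables.
Between /a/ (V1) and /o/ (V2): cluster /flh/ — the longest permitted-onset suffix is /h/; onset = /h/, preceding coda = /fl/.
Between /o/ (V2) and /o/ (V3): /fwbw/; trying suffixes from longest down, /bw/ is the first permitted one, so coda /fw/ | onset /bw/.
Between /o/ (V3) and /a/ (V4): hiatus — the boundary sits between the two vowels.
Between /a/ (V4) and /o/ (V5): /sl/ is a licit onset in full, so it all attaches to the next syllable.
Result: fjafl.hofw.bwo.a.slokb.
Syllable 4 is /a/; it ends in its nucleus with no coda, so it is open.

open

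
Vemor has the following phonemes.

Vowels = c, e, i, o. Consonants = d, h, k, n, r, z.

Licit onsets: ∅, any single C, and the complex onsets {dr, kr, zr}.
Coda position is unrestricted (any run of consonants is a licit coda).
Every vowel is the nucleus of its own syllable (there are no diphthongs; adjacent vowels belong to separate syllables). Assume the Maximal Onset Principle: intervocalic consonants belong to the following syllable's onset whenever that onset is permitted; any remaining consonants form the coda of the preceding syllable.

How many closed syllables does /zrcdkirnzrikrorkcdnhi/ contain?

4

Nuclei (vowels): c, i, i, o, c, i → 6 syllables.
V1 /c/ – V2 /i/: /dk/; trying suffixes from longest down, /k/ is the first permitted one, so coda /d/ | onset /k/.
V2 /i/ – V3 /i/: /rnzr/ splits as /rn/ + /zr/ (/zr/ is the longest suffix that is a licit onset).
V3 /i/ – V4 /o/: cluster /kr/ — /kr/ is itself a permitted onset, so the whole cluster goes right; preceding coda = ∅.
V4 /o/ – V5 /c/: cluster /rk/ — the longest permitted-onset suffix is /k/; onset = /k/, preceding coda = /r/.
V5 /c/ – V6 /i/: /dnh/ — longest licit onset from the right is /h/, leaving /dn/ as coda.
So the parse is zrcd.kirn.zri.kror.kcdn.hi.
Classifying each syllable: /zrcd/ (closed), /kirn/ (closed), /zri/ (open), /kror/ (closed), /kcdn/ (closed), /hi/ (open).
Closed syllables: 4.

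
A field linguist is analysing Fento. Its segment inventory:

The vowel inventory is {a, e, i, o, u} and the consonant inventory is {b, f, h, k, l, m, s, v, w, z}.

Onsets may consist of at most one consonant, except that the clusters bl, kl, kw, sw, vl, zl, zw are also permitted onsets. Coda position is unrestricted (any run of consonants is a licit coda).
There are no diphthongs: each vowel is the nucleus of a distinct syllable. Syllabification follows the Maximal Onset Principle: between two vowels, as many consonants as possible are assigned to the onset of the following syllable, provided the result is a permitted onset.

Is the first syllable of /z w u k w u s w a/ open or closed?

Vowels present: u, u, a; each is a nucleus, giving 3 syllables.
σ1/σ2 boundary: /kw/ is a licit onset in full, so it all attaches to the next syllable.
σ2/σ3 boundary: /sw/ is a licit onset in full, so it all attaches to the next syllable.
Putting it together: zwu.kwu.swa.
Syllable 1 is /zwu/; it ends in its nucleus with no coda, so it is open.

open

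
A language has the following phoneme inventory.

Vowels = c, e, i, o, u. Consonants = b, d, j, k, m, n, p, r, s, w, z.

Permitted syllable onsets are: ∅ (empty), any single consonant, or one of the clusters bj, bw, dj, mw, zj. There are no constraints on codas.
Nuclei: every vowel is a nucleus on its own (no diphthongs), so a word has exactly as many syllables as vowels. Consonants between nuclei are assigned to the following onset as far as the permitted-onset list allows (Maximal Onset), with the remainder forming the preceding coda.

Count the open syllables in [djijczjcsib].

The vowels are i, c, c, i — 4 nuclei, so 4 syllables.
V1 /i/ – V2 /c/: /j/ is a single consonant, so it becomes the next onset.
V2 /c/ – V3 /c/: /zj/ is a licit onset in full, so it all attaches to the next syllable.
V3 /c/ – V4 /i/: just /s/ — single C goes to the following onset.
So the parse is dji.jc.zjc.sib.
Classifying each syllable: /dji/ (open), /jc/ (open), /zjc/ (open), /sib/ (closed).
Open syllables: 3.

3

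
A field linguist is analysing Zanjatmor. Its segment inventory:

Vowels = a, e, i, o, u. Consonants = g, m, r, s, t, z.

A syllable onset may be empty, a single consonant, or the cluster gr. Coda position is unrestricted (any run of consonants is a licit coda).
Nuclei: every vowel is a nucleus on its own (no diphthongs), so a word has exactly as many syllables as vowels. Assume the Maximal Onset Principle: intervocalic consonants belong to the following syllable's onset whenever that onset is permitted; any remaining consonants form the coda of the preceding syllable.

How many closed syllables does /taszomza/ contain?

The vowels are a, o, a — 3 nuclei, so 3 syllables.
σ1/σ2 boundary: /sz/ — longest licit onset from the right is /z/, leaving /s/ as coda.
σ2/σ3 boundary: cluster /mz/ — the longest permitted-onset suffix is /z/; onset = /z/, preceding coda = /m/.
Putting it together: tas.zom.za.
Classifying each syllable: /tas/ (closed), /zom/ (closed), /za/ (open).
Closed syllables: 2.

2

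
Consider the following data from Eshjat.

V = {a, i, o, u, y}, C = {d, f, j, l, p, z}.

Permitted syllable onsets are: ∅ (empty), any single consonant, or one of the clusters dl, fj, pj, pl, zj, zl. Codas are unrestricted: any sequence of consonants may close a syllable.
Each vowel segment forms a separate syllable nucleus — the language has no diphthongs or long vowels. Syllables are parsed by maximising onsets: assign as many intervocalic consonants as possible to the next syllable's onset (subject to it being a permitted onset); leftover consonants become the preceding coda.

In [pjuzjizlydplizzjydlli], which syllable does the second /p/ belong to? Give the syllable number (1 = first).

Vowels present: u, i, y, i, y, i; each is a nucleus, giving 6 syllables.
Between /u/ (V1) and /i/ (V2): /zj/ is a licit onset in full, so it all attaches to the next syllable.
Between /i/ (V2) and /y/ (V3): cluster /zl/ — /zl/ is itself a permitted onset, so the whole cluster goes right; preceding coda = ∅.
Between /y/ (V3) and /i/ (V4): /dpl/; trying suffixes from longest down, /pl/ is the first permitted one, so coda /d/ | onset /pl/.
Between /i/ (V4) and /y/ (V5): cluster /zzj/ — the longest permitted-onset suffix is /zj/; onset = /zj/, preceding coda = /z/.
Between /y/ (V5) and /i/ (V6): cluster /dll/ — the longest permitted-onset suffix is /l/; onset = /l/, preceding coda = /dl/.
Putting it together: pju.zji.zlyd.pliz.zjydl.li.
The second /p/ is in the onset of syllable 4 (/pliz/).

4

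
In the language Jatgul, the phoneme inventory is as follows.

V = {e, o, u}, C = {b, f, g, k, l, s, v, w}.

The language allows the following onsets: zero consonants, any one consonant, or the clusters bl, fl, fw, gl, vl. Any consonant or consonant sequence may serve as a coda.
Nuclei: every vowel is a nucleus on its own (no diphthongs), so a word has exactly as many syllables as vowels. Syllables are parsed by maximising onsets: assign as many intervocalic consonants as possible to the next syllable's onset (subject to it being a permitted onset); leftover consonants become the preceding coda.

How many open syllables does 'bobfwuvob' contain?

1

The vowels are o, u, o — 3 nuclei, so 3 syllables.
Between /o/ (V1) and /u/ (V2): /bfw/; trying suffixes from longest down, /fw/ is the first permitted one, so coda /b/ | onset /fw/.
Between /u/ (V2) and /o/ (V3): /v/ → onset of the next syllable (single consonants are always licit onsets).
Syllabification: bob.fwu.vob.
Classifying each syllable: /bob/ (closed), /fwu/ (open), /vob/ (closed).
Open syllables: 1.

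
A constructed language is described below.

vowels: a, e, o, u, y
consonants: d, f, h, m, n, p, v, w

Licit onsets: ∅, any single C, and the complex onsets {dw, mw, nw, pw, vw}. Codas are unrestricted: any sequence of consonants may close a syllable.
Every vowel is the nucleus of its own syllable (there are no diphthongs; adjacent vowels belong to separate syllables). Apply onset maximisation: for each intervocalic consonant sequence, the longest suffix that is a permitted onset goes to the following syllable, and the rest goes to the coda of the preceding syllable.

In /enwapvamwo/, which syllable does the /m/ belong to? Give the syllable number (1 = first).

4

Vowels present: e, a, a, o; each is a nucleus, giving 4 syllables.
σ1/σ2 boundary: cluster /nw/ — /nw/ is itself a permitted onset, so the whole cluster goes right; preceding coda = ∅.
σ2/σ3 boundary: /pv/ — longest licit onset from the right is /v/, leaving /p/ as coda.
σ3/σ4 boundary: /mw/ is a licit onset in full, so it all attaches to the next syllable.
So the parse is e.nwap.va.mwo.
The /m/ is in the onset of syllable 4 (/mwo/).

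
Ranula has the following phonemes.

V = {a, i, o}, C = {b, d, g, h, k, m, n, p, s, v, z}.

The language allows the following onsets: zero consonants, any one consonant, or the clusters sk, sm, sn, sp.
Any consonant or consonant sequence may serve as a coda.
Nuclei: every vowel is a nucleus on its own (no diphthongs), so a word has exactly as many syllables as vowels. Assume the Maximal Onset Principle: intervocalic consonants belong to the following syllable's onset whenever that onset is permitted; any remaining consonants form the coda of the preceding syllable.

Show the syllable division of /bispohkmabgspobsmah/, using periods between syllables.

bi.spohk.mabg.spob.smah

Vowels present: i, o, a, o, a; each is a nucleus, giving 5 syllables.
/i…o/ gap (V1→V2): /sp/ — entire cluster is a permitted onset → onset /sp/, coda ∅.
/o…a/ gap (V2→V3): /hkm/; trying suffixes from longest down, /m/ is the first permitted one, so coda /hk/ | onset /m/.
/a…o/ gap (V3→V4): /bgsp/; trying suffixes from longest down, /sp/ is the first permitted one, so coda /bg/ | onset /sp/.
/o…a/ gap (V4→V5): /bsm/; trying suffixes from longest down, /sm/ is the first permitted one, so coda /b/ | onset /sm/.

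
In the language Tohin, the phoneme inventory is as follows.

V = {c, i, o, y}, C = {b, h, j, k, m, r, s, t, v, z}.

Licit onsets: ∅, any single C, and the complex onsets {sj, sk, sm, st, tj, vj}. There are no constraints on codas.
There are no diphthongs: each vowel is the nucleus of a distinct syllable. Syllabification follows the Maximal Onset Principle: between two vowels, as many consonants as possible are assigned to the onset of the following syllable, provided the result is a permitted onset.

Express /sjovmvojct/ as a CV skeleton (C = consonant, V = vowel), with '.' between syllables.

CCVCC.CV.CVC

Vowels present: o, o, c; each is a nucleus, giving 3 syllables.
Between /o/ (V1) and /o/ (V2): cluster /vmv/ — the longest permitted-onset suffix is /v/; onset = /v/, preceding coda = /vm/.
Between /o/ (V2) and /c/ (V3): just /j/ — single C goes to the following onset.
So the parse is sjovm.vo.jct.
Mapping each syllable to C/V: /sjovm/ → CCVCC, /vo/ → CV, /jct/ → CVC.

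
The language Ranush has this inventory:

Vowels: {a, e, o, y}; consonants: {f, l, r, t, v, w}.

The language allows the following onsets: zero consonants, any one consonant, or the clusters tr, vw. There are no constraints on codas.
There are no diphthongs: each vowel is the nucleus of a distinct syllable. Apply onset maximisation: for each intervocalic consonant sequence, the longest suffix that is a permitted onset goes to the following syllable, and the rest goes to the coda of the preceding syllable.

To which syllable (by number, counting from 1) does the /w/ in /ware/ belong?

1

Vowels present: a, e; each is a nucleus, giving 2 syllables.
Between /a/ (V1) and /e/ (V2): just /r/ — single C goes to the following onset.
Putting it together: wa.re.
The /w/ is in the onset of syllable 1 (/wa/).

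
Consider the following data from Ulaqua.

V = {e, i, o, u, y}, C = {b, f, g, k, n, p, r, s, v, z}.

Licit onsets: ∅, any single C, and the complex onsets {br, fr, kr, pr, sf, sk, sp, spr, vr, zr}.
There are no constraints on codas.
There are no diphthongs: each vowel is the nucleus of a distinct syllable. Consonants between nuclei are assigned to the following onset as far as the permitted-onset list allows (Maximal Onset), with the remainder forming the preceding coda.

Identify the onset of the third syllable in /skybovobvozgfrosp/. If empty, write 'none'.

Nuclei (vowels): y, o, o, o, o → 5 syllables.
Between /y/ (V1) and /o/ (V2): /b/ is a single consonant, so it becomes the next onset.
Between /o/ (V2) and /o/ (V3): just /v/ — single C goes to the following onset.
Between /o/ (V3) and /o/ (V4): /bv/ — longest licit onset from the right is /v/, leaving /b/ as coda.
Between /o/ (V4) and /o/ (V5): /zgfr/ splits as /zg/ + /fr/ (/fr/ is the longest suffix that is a licit onset).
So the parse is sky.bo.vob.vozg.frosp.
Syllable 3 is /vob/: onset /v/, nucleus /o/, coda /b/.

v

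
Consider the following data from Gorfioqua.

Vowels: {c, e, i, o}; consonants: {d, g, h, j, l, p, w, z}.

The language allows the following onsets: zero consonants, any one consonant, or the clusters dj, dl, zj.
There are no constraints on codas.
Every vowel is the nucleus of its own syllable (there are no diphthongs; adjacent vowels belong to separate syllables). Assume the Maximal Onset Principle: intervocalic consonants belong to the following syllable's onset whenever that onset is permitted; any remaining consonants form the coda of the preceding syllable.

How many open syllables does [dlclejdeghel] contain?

The vowels are c, e, e, e — 4 nuclei, so 4 syllables.
Between /c/ (V1) and /e/ (V2): just /l/ — single C goes to the following onset.
Between /e/ (V2) and /e/ (V3): /jd/ — longest licit onset from the right is /d/, leaving /j/ as coda.
Between /e/ (V3) and /e/ (V4): /gh/ splits as /g/ + /h/ (/h/ is the longest suffix that is a licit onset).
So the parse is dlc.lej.deg.hel.
Classifying each syllable: /dlc/ (open), /lej/ (closed), /deg/ (closed), /hel/ (closed).
Open syllables: 1.

1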